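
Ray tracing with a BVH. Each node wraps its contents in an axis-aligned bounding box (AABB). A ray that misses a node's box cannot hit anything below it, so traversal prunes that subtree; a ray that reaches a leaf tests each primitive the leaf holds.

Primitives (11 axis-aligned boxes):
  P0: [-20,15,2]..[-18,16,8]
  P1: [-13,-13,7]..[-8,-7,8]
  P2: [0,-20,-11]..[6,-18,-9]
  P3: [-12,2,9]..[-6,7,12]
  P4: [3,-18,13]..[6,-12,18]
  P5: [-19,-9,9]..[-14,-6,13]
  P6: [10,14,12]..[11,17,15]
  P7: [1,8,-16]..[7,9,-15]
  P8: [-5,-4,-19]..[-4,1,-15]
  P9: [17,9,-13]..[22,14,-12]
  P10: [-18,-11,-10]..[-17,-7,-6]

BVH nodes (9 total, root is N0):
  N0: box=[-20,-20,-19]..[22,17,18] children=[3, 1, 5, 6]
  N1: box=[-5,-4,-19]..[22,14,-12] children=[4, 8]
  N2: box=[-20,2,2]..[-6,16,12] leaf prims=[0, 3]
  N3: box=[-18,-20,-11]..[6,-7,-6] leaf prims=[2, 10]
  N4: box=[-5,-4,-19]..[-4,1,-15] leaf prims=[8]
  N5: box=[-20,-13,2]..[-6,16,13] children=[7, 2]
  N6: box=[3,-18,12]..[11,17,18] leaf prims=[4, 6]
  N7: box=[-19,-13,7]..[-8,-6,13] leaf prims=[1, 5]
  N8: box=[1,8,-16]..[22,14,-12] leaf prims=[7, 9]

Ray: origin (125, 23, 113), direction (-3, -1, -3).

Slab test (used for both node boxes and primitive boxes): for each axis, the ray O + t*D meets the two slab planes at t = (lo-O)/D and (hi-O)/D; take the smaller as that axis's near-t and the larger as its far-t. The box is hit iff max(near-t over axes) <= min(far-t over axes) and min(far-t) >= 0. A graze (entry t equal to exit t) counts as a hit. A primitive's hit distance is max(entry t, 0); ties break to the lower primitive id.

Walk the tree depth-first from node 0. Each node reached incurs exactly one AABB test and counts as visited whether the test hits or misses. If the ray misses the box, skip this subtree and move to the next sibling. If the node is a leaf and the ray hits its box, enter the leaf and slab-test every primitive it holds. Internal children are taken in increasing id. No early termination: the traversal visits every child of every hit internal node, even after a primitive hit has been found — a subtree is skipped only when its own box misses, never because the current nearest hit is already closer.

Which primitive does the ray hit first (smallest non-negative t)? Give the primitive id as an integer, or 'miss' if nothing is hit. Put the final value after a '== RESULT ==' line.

Traverse from the root:
N0 x:[103/3,145/3] y:[6,43] z:[95/3,44] -> hit [103/3,43], descend [1, 3, 5, 6]
  N1 x:[103/3,130/3] y:[9,27] z:[125/3,44] -> miss, prune
  N3 x:[119/3,143/3] y:[30,43] z:[119/3,124/3] -> hit [119/3,124/3] leaf, test {P2@t=41, P10(miss)}
  N5 x:[131/3,145/3] y:[7,36] z:[100/3,37] -> miss, prune
  N6 x:[38,122/3] y:[6,41] z:[95/3,101/3] -> miss, prune

order=[0, 1, 3, 5, 6]  |boxes|=5  |leaves|=1  hit=P2

== RESULT ==
2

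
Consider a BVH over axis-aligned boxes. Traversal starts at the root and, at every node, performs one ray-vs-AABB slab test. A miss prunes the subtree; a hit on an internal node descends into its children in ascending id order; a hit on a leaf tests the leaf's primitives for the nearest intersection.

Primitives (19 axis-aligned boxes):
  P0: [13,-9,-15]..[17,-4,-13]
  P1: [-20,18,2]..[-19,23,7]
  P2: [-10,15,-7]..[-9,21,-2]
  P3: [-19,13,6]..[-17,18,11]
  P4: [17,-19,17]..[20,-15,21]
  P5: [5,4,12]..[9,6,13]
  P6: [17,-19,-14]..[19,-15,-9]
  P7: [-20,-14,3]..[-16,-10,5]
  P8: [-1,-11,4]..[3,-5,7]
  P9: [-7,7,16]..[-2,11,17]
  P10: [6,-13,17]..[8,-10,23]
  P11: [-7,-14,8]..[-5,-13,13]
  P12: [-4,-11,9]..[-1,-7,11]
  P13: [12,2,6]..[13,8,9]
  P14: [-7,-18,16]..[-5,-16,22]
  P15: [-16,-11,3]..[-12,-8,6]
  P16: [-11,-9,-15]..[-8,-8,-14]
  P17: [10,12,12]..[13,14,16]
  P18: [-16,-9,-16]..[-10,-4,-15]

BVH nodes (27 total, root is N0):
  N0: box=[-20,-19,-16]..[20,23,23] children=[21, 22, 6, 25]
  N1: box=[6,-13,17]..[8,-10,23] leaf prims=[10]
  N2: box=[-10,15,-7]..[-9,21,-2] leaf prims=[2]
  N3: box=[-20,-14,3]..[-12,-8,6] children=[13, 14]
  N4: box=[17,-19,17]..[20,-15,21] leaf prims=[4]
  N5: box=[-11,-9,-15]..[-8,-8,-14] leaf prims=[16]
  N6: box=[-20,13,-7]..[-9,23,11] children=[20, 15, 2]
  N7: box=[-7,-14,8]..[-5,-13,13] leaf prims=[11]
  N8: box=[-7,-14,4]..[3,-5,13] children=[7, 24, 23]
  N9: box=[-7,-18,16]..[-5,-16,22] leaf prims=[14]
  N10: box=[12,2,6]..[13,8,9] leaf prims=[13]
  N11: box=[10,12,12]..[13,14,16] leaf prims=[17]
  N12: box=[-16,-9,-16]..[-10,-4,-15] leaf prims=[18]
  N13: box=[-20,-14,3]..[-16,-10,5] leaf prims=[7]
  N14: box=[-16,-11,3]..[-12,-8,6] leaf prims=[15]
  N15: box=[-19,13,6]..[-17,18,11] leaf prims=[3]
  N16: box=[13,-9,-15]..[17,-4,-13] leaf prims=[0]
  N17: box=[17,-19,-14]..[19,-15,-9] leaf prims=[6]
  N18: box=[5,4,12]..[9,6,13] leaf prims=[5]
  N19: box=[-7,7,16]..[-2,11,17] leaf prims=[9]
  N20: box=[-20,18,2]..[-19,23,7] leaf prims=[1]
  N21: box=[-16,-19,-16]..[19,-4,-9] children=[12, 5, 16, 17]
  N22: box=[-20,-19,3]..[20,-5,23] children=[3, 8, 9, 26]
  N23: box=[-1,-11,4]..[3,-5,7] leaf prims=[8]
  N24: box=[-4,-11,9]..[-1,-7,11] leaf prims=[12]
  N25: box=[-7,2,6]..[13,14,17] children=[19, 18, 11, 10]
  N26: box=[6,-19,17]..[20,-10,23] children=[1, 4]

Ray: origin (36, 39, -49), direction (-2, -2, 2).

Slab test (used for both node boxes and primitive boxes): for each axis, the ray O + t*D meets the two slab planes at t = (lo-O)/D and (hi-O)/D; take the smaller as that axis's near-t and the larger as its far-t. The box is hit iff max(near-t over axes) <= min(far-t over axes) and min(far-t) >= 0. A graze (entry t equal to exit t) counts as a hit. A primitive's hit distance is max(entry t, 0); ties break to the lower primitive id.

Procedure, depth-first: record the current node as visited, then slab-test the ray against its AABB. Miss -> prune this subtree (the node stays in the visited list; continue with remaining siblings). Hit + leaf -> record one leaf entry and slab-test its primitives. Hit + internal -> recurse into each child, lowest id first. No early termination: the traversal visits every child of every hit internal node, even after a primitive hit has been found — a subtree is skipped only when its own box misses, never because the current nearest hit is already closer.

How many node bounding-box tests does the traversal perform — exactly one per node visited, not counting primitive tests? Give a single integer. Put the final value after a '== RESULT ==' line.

Walk:
N0 x:[8,28] y:[8,29] z:[33/2,36] -> hit [33/2,28], descend [6, 21, 22, 25]
  N6 x:[45/2,28] y:[8,13] z:[21,30] -> miss, prune
  N21 x:[17/2,26] y:[43/2,29] z:[33/2,20] -> miss, prune
  N22 x:[8,28] y:[22,29] z:[26,36] -> hit [26,28], descend [3, 8, 9, 26]
    N3 x:[24,28] y:[47/2,53/2] z:[26,55/2] -> hit [26,53/2], descend [13, 14]
      N13 x:[26,28] y:[49/2,53/2] z:[26,27] -> hit [26,53/2] leaf, test {P7@t=26}
      N14 x:[24,26] y:[47/2,25] z:[26,55/2] -> miss, prune
    N8 x:[33/2,43/2] y:[22,53/2] z:[53/2,31] -> miss, prune
    N9 x:[41/2,43/2] y:[55/2,57/2] z:[65/2,71/2] -> miss, prune
    N26 x:[8,15] y:[49/2,29] z:[33,36] -> miss, prune
  N25 x:[23/2,43/2] y:[25/2,37/2] z:[55/2,33] -> miss, prune

order=[0, 6, 21, 22, 3, 13, 14, 8, 9, 26, 25]  |boxes|=11  |leaves|=1  hit=P7

== RESULT ==
11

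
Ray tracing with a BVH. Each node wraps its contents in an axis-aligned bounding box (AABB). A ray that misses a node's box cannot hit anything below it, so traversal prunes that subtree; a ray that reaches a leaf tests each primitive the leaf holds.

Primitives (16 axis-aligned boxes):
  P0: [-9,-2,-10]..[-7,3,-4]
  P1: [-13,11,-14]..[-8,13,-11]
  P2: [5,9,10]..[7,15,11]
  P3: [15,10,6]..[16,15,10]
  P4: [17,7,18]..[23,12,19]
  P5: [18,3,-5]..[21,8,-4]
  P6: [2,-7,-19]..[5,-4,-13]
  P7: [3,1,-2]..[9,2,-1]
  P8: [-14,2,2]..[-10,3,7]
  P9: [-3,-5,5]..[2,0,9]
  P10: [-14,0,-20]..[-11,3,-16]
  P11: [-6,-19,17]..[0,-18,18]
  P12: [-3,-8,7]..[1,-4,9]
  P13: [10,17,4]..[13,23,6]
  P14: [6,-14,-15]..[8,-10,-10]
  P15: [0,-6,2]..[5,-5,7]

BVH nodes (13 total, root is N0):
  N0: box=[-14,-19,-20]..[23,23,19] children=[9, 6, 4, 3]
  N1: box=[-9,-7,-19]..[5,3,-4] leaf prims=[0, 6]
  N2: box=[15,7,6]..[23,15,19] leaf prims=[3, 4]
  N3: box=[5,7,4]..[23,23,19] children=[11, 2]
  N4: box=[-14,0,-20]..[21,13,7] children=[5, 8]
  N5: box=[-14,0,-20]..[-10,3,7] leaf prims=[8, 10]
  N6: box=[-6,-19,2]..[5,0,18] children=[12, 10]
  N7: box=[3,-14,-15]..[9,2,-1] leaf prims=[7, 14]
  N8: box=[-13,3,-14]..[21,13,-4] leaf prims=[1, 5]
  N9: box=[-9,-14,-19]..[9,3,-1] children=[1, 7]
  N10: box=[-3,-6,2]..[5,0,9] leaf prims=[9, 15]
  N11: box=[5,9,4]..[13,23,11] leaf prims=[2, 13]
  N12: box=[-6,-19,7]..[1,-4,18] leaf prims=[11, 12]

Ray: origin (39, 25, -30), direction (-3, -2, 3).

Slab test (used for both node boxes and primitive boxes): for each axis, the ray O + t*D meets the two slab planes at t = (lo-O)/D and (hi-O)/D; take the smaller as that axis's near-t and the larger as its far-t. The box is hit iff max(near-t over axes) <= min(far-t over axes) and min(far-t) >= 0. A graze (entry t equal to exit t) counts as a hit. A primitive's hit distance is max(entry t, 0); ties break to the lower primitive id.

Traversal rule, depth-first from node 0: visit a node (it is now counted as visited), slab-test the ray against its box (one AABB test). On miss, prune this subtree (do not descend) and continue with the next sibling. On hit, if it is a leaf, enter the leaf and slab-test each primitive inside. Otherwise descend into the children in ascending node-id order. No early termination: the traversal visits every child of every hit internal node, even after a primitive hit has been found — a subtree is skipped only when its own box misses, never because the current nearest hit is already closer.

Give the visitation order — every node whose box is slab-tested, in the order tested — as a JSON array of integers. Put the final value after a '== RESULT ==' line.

Walk:
N0 x:[16/3,53/3] y:[1,22] z:[10/3,49/3] -> hit [16/3,49/3], descend [3, 4, 6, 9]
  N3 x:[16/3,34/3] y:[1,9] z:[34/3,49/3] -> miss, prune
  N4 x:[6,53/3] y:[6,25/2] z:[10/3,37/3] -> hit [6,37/3], descend [5, 8]
    N5 x:[49/3,53/3] y:[11,25/2] z:[10/3,37/3] -> miss, prune
    N8 x:[6,52/3] y:[6,11] z:[16/3,26/3] -> hit [6,26/3] leaf, test {P1(miss), P5(miss)}
  N6 x:[34/3,15] y:[25/2,22] z:[32/3,16] -> hit [25/2,15], descend [10, 12]
    N10 x:[34/3,14] y:[25/2,31/2] z:[32/3,13] -> hit [25/2,13] leaf, test {P9@t=25/2, P15(miss)}
    N12 x:[38/3,15] y:[29/2,22] z:[37/3,16] -> hit [29/2,15] leaf, test {P11(miss), P12(miss)}
  N9 x:[10,16] y:[11,39/2] z:[11/3,29/3] -> miss, prune

9 AABB tests over nodes [0, 3, 4, 5, 8, 6, 10, 12, 9]; 3 leaves entered; closest P9.

== RESULT ==
[0, 3, 4, 5, 8, 6, 10, 12, 9]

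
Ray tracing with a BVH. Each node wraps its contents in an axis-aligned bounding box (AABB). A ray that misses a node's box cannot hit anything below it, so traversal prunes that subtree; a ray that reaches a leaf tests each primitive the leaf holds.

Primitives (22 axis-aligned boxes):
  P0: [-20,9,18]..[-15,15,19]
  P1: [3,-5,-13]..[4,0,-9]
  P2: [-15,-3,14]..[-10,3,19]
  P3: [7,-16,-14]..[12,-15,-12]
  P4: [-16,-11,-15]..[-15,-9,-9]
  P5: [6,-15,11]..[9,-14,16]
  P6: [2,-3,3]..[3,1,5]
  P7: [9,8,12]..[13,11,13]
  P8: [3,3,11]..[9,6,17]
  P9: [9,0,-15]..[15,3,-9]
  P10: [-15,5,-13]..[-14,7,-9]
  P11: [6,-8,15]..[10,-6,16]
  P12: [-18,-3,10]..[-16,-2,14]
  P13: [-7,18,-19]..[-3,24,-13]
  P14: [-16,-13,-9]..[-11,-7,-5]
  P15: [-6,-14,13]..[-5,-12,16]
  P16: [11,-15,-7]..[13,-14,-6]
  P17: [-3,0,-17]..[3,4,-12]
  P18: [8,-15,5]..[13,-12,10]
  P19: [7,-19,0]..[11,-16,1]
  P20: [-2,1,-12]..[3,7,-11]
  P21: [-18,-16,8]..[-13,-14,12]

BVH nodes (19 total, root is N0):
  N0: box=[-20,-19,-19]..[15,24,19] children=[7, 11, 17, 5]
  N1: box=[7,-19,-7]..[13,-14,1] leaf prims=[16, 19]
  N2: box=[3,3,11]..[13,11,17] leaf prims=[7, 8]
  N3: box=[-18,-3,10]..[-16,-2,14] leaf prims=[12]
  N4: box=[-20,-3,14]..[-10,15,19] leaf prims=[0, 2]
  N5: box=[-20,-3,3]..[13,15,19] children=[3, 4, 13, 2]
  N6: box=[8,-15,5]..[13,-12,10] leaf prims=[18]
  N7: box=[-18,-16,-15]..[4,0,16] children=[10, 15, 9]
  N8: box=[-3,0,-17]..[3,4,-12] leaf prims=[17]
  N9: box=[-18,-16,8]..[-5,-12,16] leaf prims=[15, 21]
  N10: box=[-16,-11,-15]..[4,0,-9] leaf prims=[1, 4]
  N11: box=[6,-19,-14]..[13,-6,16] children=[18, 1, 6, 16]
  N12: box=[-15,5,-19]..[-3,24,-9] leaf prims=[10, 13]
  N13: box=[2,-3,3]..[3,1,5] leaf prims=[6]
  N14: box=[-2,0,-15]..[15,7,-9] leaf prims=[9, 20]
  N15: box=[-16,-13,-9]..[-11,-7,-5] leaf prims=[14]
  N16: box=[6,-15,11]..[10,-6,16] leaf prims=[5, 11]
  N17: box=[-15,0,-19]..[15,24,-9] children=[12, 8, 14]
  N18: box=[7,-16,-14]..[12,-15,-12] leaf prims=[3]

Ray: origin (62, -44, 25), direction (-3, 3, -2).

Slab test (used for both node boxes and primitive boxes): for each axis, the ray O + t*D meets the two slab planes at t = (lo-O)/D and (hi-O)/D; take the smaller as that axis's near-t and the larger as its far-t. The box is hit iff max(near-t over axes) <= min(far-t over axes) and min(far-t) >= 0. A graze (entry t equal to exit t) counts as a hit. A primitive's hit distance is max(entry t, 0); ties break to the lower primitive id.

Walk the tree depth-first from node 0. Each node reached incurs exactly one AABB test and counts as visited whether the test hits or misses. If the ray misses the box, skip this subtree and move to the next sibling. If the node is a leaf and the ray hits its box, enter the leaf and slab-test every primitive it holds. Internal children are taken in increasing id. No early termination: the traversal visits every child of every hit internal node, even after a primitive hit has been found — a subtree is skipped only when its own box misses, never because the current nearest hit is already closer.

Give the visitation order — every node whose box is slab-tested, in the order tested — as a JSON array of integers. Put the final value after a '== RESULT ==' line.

Walk:
N0 x:[47/3,82/3] y:[25/3,68/3] z:[3,22] -> hit [47/3,22], descend [5, 7, 11, 17]
  N5 x:[49/3,82/3] y:[41/3,59/3] z:[3,11] -> miss, prune
  N7 x:[58/3,80/3] y:[28/3,44/3] z:[9/2,20] -> miss, prune
  N11 x:[49/3,56/3] y:[25/3,38/3] z:[9/2,39/2] -> miss, prune
  N17 x:[47/3,77/3] y:[44/3,68/3] z:[17,22] -> hit [17,22], descend [8, 12, 14]
    N8 x:[59/3,65/3] y:[44/3,16] z:[37/2,21] -> miss, prune
    N12 x:[65/3,77/3] y:[49/3,68/3] z:[17,22] -> hit [65/3,22] leaf, test {P10(miss), P13@t=65/3}
    N14 x:[47/3,64/3] y:[44/3,17] z:[17,20] -> hit [17,17] leaf, test {P9(miss), P20(miss)}

8 AABB tests over nodes [0, 5, 7, 11, 17, 8, 12, 14]; 2 leaves entered; closest P13.

== RESULT ==
[0, 5, 7, 11, 17, 8, 12, 14]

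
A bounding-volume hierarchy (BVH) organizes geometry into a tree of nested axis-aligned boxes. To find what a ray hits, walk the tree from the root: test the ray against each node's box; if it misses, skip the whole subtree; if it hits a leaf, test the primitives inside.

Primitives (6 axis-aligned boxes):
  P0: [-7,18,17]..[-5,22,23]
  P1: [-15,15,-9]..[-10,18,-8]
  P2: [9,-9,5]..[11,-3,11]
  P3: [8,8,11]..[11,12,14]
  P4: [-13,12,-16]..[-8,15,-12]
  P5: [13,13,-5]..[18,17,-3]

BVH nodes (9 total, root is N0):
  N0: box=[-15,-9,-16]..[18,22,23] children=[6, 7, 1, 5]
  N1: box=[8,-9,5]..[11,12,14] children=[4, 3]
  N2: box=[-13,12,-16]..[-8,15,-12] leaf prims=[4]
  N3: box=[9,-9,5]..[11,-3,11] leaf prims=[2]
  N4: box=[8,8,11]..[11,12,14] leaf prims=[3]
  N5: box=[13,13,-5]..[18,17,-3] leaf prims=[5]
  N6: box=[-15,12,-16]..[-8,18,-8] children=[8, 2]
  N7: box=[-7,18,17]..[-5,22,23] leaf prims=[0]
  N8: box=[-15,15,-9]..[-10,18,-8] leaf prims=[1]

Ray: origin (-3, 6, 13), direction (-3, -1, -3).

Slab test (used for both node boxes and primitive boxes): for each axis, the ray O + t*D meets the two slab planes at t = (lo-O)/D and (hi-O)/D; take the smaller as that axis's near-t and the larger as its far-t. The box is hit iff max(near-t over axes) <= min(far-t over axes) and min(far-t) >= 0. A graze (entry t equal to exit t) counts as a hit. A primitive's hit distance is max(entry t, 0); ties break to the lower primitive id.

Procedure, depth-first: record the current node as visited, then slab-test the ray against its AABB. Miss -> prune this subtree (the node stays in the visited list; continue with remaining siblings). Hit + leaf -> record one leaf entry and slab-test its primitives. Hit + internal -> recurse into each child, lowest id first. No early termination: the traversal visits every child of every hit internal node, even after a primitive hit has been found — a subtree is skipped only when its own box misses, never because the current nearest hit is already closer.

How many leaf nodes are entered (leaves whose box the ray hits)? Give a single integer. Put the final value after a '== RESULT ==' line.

Traverse from the root:
N0 x:[-7,4] y:[-16,15] z:[-10/3,29/3] -> hit [-10/3,4], descend [1, 5, 6, 7]
  N1 x:[-14/3,-11/3] y:[-6,15] z:[-1/3,8/3] -> miss, prune
  N5 x:[-7,-16/3] y:[-11,-7] z:[16/3,6] -> miss, prune
  N6 x:[5/3,4] y:[-12,-6] z:[7,29/3] -> miss, prune
  N7 x:[2/3,4/3] y:[-16,-12] z:[-10/3,-4/3] -> miss, prune

Summary -> nodes [0, 1, 5, 6, 7]; box-tests=5; leaf-entries=0; first=miss

== RESULT ==
0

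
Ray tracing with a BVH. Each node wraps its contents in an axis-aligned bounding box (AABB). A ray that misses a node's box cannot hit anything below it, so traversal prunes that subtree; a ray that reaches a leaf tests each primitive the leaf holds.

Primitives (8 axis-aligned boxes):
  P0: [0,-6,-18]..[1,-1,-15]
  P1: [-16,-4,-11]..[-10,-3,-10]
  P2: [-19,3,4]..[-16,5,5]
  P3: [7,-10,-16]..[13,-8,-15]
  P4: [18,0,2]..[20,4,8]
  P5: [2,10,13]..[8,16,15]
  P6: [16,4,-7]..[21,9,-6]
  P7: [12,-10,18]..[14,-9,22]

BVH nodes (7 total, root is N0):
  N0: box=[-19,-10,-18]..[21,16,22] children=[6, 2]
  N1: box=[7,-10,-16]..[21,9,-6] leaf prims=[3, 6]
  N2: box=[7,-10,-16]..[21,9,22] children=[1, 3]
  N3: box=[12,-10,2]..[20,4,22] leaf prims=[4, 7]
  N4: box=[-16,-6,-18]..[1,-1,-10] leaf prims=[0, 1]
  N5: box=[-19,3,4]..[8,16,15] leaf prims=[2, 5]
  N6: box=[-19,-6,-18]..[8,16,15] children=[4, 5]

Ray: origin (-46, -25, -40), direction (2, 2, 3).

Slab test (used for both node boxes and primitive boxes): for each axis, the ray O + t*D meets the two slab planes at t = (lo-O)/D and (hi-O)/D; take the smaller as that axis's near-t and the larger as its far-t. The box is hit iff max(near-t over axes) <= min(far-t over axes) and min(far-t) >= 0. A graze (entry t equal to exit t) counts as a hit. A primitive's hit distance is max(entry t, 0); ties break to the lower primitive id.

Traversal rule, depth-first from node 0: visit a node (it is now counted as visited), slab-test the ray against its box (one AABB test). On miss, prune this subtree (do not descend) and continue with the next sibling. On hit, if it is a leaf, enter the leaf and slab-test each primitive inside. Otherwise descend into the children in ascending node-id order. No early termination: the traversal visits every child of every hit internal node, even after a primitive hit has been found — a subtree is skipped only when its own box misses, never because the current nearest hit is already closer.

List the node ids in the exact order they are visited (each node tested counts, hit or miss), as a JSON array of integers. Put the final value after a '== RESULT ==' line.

Trace the traversal:
N0 x:[27/2,67/2] y:[15/2,41/2] z:[22/3,62/3] -> hit [27/2,41/2], descend [2, 6]
  N2 x:[53/2,67/2] y:[15/2,17] z:[8,62/3] -> miss, prune
  N6 x:[27/2,27] y:[19/2,41/2] z:[22/3,55/3] -> hit [27/2,55/3], descend [4, 5]
    N4 x:[15,47/2] y:[19/2,12] z:[22/3,10] -> miss, prune
    N5 x:[27/2,27] y:[14,41/2] z:[44/3,55/3] -> hit [44/3,55/3] leaf, test {P2@t=44/3, P5(miss)}

Summary -> nodes [0, 2, 6, 4, 5]; box-tests=5; leaf-entries=1; first=P2

== RESULT ==
[0, 2, 6, 4, 5]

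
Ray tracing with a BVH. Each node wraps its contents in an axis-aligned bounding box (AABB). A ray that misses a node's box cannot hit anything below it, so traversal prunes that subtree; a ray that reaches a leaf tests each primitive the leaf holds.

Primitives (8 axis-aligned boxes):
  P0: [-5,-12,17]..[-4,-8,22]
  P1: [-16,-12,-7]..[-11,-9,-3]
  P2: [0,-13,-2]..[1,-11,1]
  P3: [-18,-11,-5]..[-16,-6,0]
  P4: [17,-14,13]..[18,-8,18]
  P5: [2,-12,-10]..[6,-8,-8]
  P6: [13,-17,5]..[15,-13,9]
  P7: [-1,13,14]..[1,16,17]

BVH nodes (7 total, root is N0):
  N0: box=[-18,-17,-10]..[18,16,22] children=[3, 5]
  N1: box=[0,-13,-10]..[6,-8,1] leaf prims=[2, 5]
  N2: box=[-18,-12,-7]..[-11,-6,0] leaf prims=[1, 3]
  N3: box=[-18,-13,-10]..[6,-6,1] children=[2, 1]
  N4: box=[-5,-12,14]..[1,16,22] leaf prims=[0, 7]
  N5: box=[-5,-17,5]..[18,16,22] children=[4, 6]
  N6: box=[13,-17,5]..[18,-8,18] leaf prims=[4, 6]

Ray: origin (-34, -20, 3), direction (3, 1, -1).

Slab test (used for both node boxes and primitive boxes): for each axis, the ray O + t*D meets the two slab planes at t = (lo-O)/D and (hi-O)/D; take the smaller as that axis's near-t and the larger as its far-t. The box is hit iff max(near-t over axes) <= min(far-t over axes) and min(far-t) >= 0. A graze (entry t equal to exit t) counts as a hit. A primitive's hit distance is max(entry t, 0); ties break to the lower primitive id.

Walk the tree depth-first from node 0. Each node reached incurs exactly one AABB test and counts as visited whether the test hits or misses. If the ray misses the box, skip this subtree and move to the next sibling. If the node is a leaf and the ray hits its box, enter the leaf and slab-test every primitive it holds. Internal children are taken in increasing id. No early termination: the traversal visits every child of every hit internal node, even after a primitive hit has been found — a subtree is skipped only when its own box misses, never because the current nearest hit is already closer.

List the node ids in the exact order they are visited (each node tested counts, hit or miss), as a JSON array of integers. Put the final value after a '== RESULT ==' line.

Walk:
N0 x:[16/3,52/3] y:[3,36] z:[-19,13] -> hit [16/3,13], descend [3, 5]
  N3 x:[16/3,40/3] y:[7,14] z:[2,13] -> hit [7,13], descend [1, 2]
    N1 x:[34/3,40/3] y:[7,12] z:[2,13] -> hit [34/3,12] leaf, test {P2(miss), P5@t=12}
    N2 x:[16/3,23/3] y:[8,14] z:[3,10] -> miss, prune
  N5 x:[29/3,52/3] y:[3,36] z:[-19,-2] -> miss, prune

5 AABB tests over nodes [0, 3, 1, 2, 5]; 1 leaf entered; closest P5.

== RESULT ==
[0, 3, 1, 2, 5]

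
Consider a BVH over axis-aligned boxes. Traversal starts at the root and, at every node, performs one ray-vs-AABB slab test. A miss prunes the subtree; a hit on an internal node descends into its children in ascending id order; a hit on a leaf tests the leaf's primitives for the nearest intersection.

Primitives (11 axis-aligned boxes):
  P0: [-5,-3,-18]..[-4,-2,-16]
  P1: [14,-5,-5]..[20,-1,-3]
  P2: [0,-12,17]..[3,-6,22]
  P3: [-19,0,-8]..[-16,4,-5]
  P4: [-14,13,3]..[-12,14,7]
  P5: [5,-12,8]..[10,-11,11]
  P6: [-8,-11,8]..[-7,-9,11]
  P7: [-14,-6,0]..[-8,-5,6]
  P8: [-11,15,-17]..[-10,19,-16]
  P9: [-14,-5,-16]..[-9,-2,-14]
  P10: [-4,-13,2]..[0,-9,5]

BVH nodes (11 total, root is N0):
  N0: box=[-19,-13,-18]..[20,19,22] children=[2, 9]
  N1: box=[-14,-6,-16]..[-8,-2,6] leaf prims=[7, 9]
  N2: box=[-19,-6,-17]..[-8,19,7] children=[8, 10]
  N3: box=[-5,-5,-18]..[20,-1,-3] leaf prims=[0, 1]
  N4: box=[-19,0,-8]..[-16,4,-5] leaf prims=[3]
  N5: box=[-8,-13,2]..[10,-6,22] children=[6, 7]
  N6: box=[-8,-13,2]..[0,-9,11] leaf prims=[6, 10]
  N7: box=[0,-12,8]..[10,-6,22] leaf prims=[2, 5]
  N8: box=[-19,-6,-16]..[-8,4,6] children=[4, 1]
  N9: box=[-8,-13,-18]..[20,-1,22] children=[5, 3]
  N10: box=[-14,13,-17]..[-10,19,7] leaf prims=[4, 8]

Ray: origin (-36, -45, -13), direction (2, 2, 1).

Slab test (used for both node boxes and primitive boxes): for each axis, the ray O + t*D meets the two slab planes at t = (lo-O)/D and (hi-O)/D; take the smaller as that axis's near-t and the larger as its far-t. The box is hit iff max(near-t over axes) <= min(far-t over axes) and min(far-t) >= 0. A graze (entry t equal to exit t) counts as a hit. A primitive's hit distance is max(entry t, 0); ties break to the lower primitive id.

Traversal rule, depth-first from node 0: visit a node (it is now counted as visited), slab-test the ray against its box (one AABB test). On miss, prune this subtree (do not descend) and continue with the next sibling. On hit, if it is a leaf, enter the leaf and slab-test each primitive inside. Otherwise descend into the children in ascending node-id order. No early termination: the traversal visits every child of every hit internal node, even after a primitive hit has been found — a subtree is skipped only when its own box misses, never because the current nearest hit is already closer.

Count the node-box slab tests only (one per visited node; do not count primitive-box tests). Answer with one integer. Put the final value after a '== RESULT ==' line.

Traverse from the root:
N0 x:[17/2,28] y:[16,32] z:[-5,35] -> hit [16,28], descend [2, 9]
  N2 x:[17/2,14] y:[39/2,32] z:[-4,20] -> miss, prune
  N9 x:[14,28] y:[16,22] z:[-5,35] -> hit [16,22], descend [3, 5]
    N3 x:[31/2,28] y:[20,22] z:[-5,10] -> miss, prune
    N5 x:[14,23] y:[16,39/2] z:[15,35] -> hit [16,39/2], descend [6, 7]
      N6 x:[14,18] y:[16,18] z:[15,24] -> hit [16,18] leaf, test {P6(miss), P10@t=16}
      N7 x:[18,23] y:[33/2,39/2] z:[21,35] -> miss, prune

Visited [0, 2, 9, 3, 5, 6, 7]. Tests: 7 box, 1 leaf. Nearest: P10.

== RESULT ==
7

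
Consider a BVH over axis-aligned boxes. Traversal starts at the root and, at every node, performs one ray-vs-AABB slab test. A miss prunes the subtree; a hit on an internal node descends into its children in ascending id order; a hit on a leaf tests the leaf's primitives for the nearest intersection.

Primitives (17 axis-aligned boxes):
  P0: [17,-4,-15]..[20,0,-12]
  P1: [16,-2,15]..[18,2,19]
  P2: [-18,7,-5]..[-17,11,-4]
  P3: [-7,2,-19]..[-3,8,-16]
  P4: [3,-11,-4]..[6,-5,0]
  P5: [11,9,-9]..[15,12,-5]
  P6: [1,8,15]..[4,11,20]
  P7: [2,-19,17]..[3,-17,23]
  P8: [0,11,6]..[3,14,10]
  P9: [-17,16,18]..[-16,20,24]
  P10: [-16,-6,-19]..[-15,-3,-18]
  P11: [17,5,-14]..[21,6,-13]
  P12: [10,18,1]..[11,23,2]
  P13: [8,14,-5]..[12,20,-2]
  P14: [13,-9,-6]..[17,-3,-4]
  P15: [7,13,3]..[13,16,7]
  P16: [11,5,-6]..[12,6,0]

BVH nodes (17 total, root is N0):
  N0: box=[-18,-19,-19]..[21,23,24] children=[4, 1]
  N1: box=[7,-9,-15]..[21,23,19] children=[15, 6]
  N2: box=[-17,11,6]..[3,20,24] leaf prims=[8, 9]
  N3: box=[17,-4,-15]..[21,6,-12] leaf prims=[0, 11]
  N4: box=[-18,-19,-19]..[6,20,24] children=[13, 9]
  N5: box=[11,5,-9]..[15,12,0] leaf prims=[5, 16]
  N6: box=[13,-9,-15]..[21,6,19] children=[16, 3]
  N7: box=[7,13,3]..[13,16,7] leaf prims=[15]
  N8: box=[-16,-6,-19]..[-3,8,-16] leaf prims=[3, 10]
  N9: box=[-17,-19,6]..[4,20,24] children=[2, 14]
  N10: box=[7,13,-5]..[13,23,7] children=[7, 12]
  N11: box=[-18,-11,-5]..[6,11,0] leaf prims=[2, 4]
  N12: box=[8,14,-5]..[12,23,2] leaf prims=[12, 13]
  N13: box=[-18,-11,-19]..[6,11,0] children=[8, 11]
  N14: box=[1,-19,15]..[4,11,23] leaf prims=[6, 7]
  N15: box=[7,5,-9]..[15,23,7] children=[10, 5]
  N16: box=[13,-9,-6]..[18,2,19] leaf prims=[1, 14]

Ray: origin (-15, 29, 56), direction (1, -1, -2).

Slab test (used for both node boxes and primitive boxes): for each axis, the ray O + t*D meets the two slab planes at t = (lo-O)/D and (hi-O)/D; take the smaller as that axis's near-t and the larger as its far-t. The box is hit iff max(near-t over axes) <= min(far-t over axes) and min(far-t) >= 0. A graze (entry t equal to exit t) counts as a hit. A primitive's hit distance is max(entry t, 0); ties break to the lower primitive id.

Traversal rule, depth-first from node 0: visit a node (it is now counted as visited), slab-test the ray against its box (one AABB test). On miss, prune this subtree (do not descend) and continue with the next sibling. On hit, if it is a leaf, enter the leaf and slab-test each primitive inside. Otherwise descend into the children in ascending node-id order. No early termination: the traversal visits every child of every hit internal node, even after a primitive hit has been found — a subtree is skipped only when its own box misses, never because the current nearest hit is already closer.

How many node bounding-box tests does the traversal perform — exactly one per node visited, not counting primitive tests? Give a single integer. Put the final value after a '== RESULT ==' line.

Traverse from the root:
N0 x:[-3,36] y:[6,48] z:[16,75/2] -> hit [16,36], descend [1, 4]
  N1 x:[22,36] y:[6,38] z:[37/2,71/2] -> hit [22,71/2], descend [6, 15]
    N6 x:[28,36] y:[23,38] z:[37/2,71/2] -> hit [28,71/2], descend [3, 16]
      N3 x:[32,36] y:[23,33] z:[34,71/2] -> miss, prune
      N16 x:[28,33] y:[27,38] z:[37/2,31] -> hit [28,31] leaf, test {P1(miss), P14(miss)}
    N15 x:[22,30] y:[6,24] z:[49/2,65/2] -> miss, prune
  N4 x:[-3,21] y:[9,48] z:[16,75/2] -> hit [16,21], descend [9, 13]
    N9 x:[-2,19] y:[9,48] z:[16,25] -> hit [16,19], descend [2, 14]
      N2 x:[-2,18] y:[9,18] z:[16,25] -> hit [16,18] leaf, test {P8(miss), P9(miss)}
      N14 x:[16,19] y:[18,48] z:[33/2,41/2] -> hit [18,19] leaf, test {P6@t=18, P7(miss)}
    N13 x:[-3,21] y:[18,40] z:[28,75/2] -> miss, prune

11 AABB tests over nodes [0, 1, 6, 3, 16, 15, 4, 9, 2, 14, 13]; 3 leaves entered; closest P6.

== RESULT ==
11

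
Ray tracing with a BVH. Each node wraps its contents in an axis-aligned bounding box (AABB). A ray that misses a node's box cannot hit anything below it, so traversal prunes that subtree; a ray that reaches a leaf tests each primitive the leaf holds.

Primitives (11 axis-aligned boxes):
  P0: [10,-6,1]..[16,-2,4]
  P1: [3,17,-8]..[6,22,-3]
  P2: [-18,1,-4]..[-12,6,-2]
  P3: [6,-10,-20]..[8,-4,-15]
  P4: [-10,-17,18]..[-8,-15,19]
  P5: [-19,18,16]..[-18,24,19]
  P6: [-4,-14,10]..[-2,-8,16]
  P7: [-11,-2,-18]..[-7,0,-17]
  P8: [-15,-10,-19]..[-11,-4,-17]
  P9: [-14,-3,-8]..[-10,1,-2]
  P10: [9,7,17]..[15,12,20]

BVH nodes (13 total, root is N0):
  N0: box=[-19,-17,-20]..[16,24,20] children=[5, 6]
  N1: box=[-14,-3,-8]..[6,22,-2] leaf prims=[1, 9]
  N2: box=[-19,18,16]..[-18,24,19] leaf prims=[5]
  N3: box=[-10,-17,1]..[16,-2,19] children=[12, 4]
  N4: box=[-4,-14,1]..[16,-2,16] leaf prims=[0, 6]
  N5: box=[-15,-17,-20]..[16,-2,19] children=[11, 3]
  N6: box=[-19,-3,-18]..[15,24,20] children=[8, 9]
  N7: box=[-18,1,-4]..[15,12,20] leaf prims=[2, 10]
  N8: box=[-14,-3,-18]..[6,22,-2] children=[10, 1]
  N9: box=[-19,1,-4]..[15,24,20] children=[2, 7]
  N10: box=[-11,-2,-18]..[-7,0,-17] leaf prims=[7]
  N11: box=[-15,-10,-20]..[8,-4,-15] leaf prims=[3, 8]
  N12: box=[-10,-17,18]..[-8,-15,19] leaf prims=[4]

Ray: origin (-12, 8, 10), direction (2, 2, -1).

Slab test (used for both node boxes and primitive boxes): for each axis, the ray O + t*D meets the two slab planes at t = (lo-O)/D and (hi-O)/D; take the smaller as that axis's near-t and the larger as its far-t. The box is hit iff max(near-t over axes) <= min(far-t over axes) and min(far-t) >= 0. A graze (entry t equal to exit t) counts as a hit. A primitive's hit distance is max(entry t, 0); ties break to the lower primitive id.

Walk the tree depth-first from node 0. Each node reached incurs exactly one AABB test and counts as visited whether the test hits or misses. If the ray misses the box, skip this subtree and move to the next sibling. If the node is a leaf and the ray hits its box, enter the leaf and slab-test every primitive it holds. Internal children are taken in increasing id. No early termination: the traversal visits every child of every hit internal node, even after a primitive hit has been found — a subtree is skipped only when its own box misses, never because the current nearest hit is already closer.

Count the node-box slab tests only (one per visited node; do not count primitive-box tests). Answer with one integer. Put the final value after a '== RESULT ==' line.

Walk:
N0 x:[-7/2,14] y:[-25/2,8] z:[-10,30] -> hit [-7/2,8], descend [5, 6]
  N5 x:[-3/2,14] y:[-25/2,-5] z:[-9,30] -> miss, prune
  N6 x:[-7/2,27/2] y:[-11/2,8] z:[-10,28] -> hit [-7/2,8], descend [8, 9]
    N8 x:[-1,9] y:[-11/2,7] z:[12,28] -> miss, prune
    N9 x:[-7/2,27/2] y:[-7/2,8] z:[-10,14] -> hit [-7/2,8], descend [2, 7]
      N2 x:[-7/2,-3] y:[5,8] z:[-9,-6] -> miss, prune
      N7 x:[-3,27/2] y:[-7/2,2] z:[-10,14] -> hit [-3,2] leaf, test {P2(miss), P10(miss)}

Summary -> nodes [0, 5, 6, 8, 9, 2, 7]; box-tests=7; leaf-entries=1; first=miss

== RESULT ==
7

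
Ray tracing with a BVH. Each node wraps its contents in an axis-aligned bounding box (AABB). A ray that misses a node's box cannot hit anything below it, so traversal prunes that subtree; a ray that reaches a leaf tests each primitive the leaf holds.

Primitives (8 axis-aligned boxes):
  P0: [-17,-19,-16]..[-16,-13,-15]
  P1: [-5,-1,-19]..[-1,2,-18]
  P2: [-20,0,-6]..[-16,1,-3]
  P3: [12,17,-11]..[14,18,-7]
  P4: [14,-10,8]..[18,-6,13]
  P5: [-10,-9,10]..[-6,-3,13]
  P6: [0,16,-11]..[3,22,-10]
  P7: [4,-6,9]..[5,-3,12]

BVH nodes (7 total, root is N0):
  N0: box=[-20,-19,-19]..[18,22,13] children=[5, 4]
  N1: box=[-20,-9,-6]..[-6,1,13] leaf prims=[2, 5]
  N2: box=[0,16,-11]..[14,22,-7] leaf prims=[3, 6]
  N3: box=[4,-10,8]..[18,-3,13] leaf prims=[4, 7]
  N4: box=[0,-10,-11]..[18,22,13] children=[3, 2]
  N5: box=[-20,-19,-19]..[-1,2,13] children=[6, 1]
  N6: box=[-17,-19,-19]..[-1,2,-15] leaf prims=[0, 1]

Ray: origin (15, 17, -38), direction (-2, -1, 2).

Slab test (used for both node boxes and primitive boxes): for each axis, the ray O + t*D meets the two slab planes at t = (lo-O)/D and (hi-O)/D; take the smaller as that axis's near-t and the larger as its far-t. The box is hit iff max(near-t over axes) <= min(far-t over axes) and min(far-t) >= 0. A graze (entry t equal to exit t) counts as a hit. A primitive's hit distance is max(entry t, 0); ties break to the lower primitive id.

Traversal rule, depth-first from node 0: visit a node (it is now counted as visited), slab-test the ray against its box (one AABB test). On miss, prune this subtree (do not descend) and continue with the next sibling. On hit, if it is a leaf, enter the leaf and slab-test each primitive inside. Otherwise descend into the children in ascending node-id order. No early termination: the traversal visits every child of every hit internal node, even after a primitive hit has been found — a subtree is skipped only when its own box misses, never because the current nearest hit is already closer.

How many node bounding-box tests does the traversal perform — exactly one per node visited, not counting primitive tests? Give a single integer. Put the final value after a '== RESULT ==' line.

Traverse from the root:
N0 x:[-3/2,35/2] y:[-5,36] z:[19/2,51/2] -> hit [19/2,35/2], descend [4, 5]
  N4 x:[-3/2,15/2] y:[-5,27] z:[27/2,51/2] -> miss, prune
  N5 x:[8,35/2] y:[15,36] z:[19/2,51/2] -> hit [15,35/2], descend [1, 6]
    N1 x:[21/2,35/2] y:[16,26] z:[16,51/2] -> hit [16,35/2] leaf, test {P2@t=16, P5(miss)}
    N6 x:[8,16] y:[15,36] z:[19/2,23/2] -> miss, prune

5 AABB tests over nodes [0, 4, 5, 1, 6]; 1 leaf entered; closest P2.

== RESULT ==
5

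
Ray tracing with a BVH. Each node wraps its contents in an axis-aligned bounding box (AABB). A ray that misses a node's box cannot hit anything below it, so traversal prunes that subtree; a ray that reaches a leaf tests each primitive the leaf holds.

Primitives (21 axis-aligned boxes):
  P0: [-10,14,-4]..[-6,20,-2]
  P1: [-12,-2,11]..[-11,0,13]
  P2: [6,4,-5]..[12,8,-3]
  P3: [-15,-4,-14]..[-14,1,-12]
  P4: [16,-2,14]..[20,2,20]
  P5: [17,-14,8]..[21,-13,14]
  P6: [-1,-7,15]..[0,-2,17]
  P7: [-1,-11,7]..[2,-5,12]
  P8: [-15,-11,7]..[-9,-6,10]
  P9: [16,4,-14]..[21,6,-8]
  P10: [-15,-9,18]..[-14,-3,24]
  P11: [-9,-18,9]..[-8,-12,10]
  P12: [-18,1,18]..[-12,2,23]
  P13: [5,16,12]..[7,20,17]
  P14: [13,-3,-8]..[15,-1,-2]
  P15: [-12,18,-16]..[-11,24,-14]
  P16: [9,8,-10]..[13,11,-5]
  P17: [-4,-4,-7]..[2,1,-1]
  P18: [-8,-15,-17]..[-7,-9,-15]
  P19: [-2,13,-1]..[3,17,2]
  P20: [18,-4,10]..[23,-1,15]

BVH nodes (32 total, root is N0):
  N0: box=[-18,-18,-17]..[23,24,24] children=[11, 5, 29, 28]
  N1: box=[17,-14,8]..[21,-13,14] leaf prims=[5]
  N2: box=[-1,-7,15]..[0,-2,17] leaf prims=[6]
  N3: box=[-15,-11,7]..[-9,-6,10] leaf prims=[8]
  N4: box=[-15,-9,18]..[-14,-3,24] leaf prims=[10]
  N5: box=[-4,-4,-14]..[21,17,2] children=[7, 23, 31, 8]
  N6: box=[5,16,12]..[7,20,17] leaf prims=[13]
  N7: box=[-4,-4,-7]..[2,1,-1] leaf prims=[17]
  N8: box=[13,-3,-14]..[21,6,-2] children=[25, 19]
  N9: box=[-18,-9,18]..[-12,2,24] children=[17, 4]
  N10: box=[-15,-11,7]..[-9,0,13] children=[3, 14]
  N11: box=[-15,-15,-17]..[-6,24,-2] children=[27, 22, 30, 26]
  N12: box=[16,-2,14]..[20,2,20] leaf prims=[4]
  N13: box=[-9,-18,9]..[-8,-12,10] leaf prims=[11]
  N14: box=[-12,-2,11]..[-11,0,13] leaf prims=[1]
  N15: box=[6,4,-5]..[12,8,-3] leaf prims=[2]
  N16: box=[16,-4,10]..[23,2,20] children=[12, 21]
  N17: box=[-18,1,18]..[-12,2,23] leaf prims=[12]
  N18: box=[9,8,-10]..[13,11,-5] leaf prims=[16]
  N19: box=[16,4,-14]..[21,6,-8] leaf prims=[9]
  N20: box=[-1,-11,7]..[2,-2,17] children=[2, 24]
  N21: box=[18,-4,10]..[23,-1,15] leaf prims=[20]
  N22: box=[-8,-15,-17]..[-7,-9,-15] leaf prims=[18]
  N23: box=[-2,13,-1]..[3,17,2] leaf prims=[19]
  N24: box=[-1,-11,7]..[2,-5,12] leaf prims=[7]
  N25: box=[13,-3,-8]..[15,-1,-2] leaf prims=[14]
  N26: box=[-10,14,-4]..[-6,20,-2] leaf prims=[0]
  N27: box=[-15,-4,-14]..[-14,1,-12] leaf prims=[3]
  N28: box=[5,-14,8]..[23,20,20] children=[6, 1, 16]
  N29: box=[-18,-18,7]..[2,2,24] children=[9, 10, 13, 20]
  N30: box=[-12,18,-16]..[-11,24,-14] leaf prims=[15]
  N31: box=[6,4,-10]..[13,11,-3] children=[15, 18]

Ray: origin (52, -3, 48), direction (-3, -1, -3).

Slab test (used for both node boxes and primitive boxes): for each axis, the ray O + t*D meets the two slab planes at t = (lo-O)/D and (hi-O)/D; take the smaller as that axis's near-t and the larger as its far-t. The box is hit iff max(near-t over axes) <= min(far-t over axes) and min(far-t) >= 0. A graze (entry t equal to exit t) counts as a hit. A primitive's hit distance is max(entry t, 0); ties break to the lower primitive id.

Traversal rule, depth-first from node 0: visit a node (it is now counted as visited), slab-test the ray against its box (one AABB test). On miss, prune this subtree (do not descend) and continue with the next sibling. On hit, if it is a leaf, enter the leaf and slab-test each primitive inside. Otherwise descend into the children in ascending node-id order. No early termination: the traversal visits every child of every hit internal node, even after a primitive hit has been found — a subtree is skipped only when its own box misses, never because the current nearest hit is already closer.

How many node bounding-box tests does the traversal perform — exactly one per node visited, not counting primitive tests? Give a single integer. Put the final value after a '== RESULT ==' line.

Traverse from the root:
N0 x:[29/3,70/3] y:[-27,15] z:[8,65/3] -> hit [29/3,15], descend [5, 11, 28, 29]
  N5 x:[31/3,56/3] y:[-20,1] z:[46/3,62/3] -> miss, prune
  N11 x:[58/3,67/3] y:[-27,12] z:[50/3,65/3] -> miss, prune
  N28 x:[29/3,47/3] y:[-23,11] z:[28/3,40/3] -> hit [29/3,11], descend [1, 6, 16]
    N1 x:[31/3,35/3] y:[10,11] z:[34/3,40/3] -> miss, prune
    N6 x:[15,47/3] y:[-23,-19] z:[31/3,12] -> miss, prune
    N16 x:[29/3,12] y:[-5,1] z:[28/3,38/3] -> miss, prune
  N29 x:[50/3,70/3] y:[-5,15] z:[8,41/3] -> miss, prune

order=[0, 5, 11, 28, 1, 6, 16, 29]  |boxes|=8  |leaves|=0  hit=miss

== RESULT ==
8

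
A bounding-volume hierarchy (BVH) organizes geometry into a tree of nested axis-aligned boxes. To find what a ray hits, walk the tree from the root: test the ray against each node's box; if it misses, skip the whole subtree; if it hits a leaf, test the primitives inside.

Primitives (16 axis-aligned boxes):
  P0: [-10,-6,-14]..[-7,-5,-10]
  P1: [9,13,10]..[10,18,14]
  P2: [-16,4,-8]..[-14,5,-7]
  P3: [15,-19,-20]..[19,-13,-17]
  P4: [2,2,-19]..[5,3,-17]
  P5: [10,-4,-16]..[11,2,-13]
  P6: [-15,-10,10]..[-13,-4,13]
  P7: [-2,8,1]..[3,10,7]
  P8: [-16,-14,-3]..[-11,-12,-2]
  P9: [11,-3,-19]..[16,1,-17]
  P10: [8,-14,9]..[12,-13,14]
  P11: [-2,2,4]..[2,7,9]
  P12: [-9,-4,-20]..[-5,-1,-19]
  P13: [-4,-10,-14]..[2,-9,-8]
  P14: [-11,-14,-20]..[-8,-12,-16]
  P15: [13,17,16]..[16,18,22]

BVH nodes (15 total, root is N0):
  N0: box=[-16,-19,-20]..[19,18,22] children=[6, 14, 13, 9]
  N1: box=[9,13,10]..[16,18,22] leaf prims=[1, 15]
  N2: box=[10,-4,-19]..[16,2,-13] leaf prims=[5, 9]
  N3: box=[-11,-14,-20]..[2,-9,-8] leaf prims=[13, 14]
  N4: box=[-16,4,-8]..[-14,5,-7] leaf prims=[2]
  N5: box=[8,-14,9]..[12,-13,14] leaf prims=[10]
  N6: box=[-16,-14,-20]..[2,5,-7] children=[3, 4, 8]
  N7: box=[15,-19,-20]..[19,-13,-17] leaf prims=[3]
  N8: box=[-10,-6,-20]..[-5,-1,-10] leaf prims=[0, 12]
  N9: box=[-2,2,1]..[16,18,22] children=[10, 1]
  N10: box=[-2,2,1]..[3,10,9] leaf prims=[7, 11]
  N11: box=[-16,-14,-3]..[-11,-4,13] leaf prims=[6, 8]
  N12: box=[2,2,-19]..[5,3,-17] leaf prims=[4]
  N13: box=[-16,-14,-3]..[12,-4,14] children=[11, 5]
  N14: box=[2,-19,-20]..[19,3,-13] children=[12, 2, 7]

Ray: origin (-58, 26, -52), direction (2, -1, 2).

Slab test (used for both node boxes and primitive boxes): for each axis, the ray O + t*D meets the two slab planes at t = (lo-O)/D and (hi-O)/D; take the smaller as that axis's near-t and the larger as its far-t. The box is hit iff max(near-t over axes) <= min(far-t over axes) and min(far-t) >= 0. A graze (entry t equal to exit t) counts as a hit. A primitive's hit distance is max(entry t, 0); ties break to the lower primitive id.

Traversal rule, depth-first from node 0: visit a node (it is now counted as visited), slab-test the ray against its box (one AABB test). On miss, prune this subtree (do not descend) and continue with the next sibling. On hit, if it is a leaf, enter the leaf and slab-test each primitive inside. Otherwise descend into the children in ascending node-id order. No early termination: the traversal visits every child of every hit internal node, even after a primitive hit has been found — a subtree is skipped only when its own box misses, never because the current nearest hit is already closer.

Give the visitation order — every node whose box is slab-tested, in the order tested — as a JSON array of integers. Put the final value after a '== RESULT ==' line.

Traverse from the root:
N0 x:[21,77/2] y:[8,45] z:[16,37] -> hit [21,37], descend [6, 9, 13, 14]
  N6 x:[21,30] y:[21,40] z:[16,45/2] -> hit [21,45/2], descend [3, 4, 8]
    N3 x:[47/2,30] y:[35,40] z:[16,22] -> miss, prune
    N4 x:[21,22] y:[21,22] z:[22,45/2] -> hit [22,22] leaf, test {P2@t=22}
    N8 x:[24,53/2] y:[27,32] z:[16,21] -> miss, prune
  N9 x:[28,37] y:[8,24] z:[53/2,37] -> miss, prune
  N13 x:[21,35] y:[30,40] z:[49/2,33] -> hit [30,33], descend [5, 11]
    N5 x:[33,35] y:[39,40] z:[61/2,33] -> miss, prune
    N11 x:[21,47/2] y:[30,40] z:[49/2,65/2] -> miss, prune
  N14 x:[30,77/2] y:[23,45] z:[16,39/2] -> miss, prune

order=[0, 6, 3, 4, 8, 9, 13, 5, 11, 14]  |boxes|=10  |leaves|=1  hit=P2

== RESULT ==
[0, 6, 3, 4, 8, 9, 13, 5, 11, 14]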